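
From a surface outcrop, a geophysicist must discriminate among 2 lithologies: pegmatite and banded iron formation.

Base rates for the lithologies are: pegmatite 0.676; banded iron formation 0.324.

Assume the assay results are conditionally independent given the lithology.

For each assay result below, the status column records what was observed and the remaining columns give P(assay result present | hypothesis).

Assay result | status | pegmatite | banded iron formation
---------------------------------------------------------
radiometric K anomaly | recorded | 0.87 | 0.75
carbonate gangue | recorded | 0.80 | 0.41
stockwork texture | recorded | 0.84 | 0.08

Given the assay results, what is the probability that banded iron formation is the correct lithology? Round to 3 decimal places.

0.020

By Bayes' rule with conditional independence, the unnormalized weight for each hypothesis is prior × ∏ likelihoods:
  pegmatite: 0.676 × 0.87 × 0.80 × 0.84 = 0.39522
  banded iron formation: 0.324 × 0.75 × 0.41 × 0.08 = 0.0079704
The unnormalized weights sum to 0.40319.
P(banded iron formation | evidence) = 0.0079704 / 0.40319 ≈ 0.020.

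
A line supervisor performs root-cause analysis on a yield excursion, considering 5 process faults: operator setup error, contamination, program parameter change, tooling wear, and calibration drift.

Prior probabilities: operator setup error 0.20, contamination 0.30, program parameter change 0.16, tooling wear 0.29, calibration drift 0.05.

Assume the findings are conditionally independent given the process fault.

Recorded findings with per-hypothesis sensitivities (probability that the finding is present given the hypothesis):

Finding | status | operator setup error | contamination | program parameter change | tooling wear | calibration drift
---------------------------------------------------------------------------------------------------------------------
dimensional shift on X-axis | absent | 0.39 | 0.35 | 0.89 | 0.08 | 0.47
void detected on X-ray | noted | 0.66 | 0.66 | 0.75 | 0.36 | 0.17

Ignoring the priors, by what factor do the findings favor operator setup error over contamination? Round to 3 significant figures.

Take the product of per-finding likelihoods under each hypothesis (using 1 − P(present | H) for each absent finding), then divide.
  operator setup error: (1 − 0.39) × 0.66 = 0.4026
  contamination: (1 − 0.35) × 0.66 = 0.429
Bayes factor = 0.4026 / 0.429 ≈ 0.938

0.938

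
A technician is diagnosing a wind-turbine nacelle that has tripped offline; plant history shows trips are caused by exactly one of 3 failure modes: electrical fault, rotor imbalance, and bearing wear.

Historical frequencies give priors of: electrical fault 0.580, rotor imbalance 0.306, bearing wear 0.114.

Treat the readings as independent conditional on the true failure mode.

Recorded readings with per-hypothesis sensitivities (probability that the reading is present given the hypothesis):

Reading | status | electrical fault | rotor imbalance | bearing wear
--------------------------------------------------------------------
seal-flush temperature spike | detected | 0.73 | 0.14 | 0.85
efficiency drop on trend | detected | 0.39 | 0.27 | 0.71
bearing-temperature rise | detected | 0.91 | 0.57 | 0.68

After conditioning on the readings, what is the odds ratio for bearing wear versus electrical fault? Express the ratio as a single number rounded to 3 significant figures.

0.311

The normalizing constant cancels in an odds ratio, so compute prior × likelihood for the two hypotheses only:
  bearing wear: 0.114 × 0.85 × 0.71 × 0.68 = 0.046783
  electrical fault: 0.580 × 0.73 × 0.39 × 0.91 = 0.15026
Odds(bearing wear : electrical fault) = 0.046783 / 0.15026 ≈ 0.311.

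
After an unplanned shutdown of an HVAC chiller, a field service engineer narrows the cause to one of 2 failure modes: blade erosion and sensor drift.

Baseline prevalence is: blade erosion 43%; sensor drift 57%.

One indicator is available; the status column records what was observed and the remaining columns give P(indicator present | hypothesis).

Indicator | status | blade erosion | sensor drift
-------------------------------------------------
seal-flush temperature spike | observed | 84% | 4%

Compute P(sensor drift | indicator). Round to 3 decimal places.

Multiply each prior by the likelihood of the indicator:
  blade erosion: 0.43 × 0.84 = 0.3612
  sensor drift: 0.57 × 0.04 = 0.0228
Marginal likelihood of the evidence = 0.384.
P(sensor drift | evidence) = 0.0228 / 0.384 ≈ 0.059.

0.059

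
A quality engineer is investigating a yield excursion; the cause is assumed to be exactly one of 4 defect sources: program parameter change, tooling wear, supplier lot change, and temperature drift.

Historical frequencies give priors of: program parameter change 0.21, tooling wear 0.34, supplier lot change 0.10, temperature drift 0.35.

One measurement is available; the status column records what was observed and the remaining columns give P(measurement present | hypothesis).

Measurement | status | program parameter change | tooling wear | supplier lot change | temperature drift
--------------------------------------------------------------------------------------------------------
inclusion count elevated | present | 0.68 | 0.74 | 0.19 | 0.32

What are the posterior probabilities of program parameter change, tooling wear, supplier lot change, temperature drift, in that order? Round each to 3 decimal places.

0.272, 0.479, 0.036, 0.213

For each hypothesis, the unnormalized posterior weight is prior × likelihood:
  program parameter change: 0.21 × 0.68 = 0.1428
  tooling wear: 0.34 × 0.74 = 0.2516
  supplier lot change: 0.10 × 0.19 = 0.019
  temperature drift: 0.35 × 0.32 = 0.112
Normalizing constant Z = 0.1428 + 0.2516 + 0.019 + 0.112 = 0.5254.
P(program parameter change | evidence) = 0.1428 / 0.5254 ≈ 0.272
P(tooling wear | evidence) = 0.2516 / 0.5254 ≈ 0.479
P(supplier lot change | evidence) = 0.019 / 0.5254 ≈ 0.036
P(temperature drift | evidence) = 0.112 / 0.5254 ≈ 0.213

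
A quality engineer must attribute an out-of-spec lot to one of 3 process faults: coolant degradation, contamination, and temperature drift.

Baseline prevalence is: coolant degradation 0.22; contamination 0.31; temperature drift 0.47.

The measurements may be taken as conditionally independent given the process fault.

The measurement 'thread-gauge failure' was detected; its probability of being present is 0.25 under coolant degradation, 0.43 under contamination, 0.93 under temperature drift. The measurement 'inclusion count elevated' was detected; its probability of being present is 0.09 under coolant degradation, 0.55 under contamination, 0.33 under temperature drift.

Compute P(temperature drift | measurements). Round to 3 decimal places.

0.648

For each hypothesis, the unnormalized posterior weight is prior × product of the measurement likelihoods:
  coolant degradation: 0.22 × 0.25 × 0.09 = 0.00495
  contamination: 0.31 × 0.43 × 0.55 = 0.073315
  temperature drift: 0.47 × 0.93 × 0.33 = 0.14424
Marginal likelihood of the evidence = 0.22251.
P(temperature drift | evidence) = 0.14424 / 0.22251 ≈ 0.648.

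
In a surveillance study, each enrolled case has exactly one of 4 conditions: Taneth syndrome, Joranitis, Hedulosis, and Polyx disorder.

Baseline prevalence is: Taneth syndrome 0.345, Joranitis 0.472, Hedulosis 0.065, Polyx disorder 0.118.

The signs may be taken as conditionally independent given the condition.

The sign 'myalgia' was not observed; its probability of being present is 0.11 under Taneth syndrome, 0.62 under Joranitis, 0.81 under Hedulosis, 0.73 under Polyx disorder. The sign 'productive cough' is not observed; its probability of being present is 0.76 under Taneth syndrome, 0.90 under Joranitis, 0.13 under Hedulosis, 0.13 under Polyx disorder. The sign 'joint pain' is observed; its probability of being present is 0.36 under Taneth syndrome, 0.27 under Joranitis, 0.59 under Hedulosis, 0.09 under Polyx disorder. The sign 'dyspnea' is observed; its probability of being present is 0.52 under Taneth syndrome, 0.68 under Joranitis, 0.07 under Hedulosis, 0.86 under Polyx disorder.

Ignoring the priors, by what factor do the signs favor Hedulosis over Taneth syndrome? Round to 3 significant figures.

0.171

Take the product of per-sign likelihoods under each hypothesis (using 1 − P(present | H) for each absent sign), then divide.
  Hedulosis: (1 − 0.81) × (1 − 0.13) × 0.59 × 0.07 = 0.0068269
  Taneth syndrome: (1 − 0.11) × (1 − 0.76) × 0.36 × 0.52 = 0.039986
Bayes factor = 0.0068269 / 0.039986 ≈ 0.171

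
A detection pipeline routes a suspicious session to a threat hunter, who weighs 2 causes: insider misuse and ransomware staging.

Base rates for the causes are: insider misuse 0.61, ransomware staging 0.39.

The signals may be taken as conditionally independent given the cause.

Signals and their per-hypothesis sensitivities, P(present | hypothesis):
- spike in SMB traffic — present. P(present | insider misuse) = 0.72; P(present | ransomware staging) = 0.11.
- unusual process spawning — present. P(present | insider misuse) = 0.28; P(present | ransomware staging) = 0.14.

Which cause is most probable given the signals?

For each hypothesis, the unnormalized posterior weight is prior × product of the signal likelihoods:
  insider misuse: 0.61 × 0.72 × 0.28 = 0.12298
  ransomware staging: 0.39 × 0.11 × 0.14 = 0.006006
The unnormalized weights sum to 0.12898.
P(insider misuse | evidence) ≈ 0.12298 / 0.12898 ≈ 0.953
P(ransomware staging | evidence) ≈ 0.006006 / 0.12898 ≈ 0.047
The largest is 0.953, so insider misuse is most probable.

insider misuse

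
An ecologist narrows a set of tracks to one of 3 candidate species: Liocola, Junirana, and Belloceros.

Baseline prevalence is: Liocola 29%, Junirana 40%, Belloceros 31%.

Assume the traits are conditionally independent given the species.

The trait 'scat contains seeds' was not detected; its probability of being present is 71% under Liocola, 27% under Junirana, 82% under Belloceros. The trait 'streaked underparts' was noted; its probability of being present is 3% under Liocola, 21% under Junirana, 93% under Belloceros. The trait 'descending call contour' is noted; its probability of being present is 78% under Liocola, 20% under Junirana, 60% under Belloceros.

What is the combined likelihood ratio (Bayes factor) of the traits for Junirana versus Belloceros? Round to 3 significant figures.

The Bayes factor is the ratio of the joint likelihoods of the trait pattern under the two hypotheses (using 1 − P(present | H) for each absent trait).
  Junirana: (1 − 0.27) × 0.21 × 0.20 = 0.03066
  Belloceros: (1 − 0.82) × 0.93 × 0.60 = 0.10044
Bayes factor = 0.03066 / 0.10044 ≈ 0.305

0.305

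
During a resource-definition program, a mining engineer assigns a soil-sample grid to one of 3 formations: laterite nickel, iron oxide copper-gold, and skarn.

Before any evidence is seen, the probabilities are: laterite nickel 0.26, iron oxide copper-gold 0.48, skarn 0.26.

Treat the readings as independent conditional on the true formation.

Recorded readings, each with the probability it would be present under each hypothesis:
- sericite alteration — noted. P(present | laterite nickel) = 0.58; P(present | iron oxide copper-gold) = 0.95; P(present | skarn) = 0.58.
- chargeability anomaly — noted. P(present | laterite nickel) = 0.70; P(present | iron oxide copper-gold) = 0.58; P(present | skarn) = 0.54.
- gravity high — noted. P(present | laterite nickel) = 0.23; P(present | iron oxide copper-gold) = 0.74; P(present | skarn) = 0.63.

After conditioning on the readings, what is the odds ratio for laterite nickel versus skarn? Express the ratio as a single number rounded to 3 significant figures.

The normalizing constant cancels in an odds ratio, so compute prior × likelihood for the two hypotheses only:
  laterite nickel: 0.26 × 0.58 × 0.70 × 0.23 = 0.024279
  skarn: 0.26 × 0.58 × 0.54 × 0.63 = 0.051302
Odds(laterite nickel : skarn) = 0.024279 / 0.051302 ≈ 0.473.

0.473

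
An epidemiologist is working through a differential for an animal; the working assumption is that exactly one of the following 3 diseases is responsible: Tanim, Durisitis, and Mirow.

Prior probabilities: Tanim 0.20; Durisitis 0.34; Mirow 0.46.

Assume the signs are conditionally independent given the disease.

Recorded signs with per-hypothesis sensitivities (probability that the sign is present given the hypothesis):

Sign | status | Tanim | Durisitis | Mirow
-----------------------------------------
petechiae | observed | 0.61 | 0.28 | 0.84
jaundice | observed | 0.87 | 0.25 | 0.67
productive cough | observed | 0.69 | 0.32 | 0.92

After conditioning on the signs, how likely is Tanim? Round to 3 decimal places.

By Bayes' rule with conditional independence, the unnormalized weight for each hypothesis is prior × ∏ likelihoods:
  Tanim: 0.20 × 0.61 × 0.87 × 0.69 = 0.073237
  Durisitis: 0.34 × 0.28 × 0.25 × 0.32 = 0.007616
  Mirow: 0.46 × 0.84 × 0.67 × 0.92 = 0.23818
The unnormalized weights sum to 0.31903.
P(Tanim | evidence) = 0.073237 / 0.31903 ≈ 0.230.

0.230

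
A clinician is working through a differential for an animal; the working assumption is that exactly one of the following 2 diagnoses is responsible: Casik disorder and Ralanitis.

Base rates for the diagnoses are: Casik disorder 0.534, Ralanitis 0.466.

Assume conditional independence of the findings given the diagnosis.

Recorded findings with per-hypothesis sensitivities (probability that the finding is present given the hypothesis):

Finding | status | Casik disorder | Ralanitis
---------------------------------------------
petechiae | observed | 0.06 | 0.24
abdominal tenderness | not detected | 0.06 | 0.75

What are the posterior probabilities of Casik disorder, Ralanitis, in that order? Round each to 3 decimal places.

Multiply each prior by the joint likelihood of the evidence pattern (using 1 − P(present | H) for each absent finding):
  Casik disorder: 0.534 × 0.06 × (1 − 0.06) = 0.030118
  Ralanitis: 0.466 × 0.24 × (1 − 0.75) = 0.02796
Normalizing constant Z = 0.030118 + 0.02796 = 0.058078.
P(Casik disorder | evidence) = 0.030118 / 0.058078 ≈ 0.519
P(Ralanitis | evidence) = 0.02796 / 0.058078 ≈ 0.481

0.519, 0.481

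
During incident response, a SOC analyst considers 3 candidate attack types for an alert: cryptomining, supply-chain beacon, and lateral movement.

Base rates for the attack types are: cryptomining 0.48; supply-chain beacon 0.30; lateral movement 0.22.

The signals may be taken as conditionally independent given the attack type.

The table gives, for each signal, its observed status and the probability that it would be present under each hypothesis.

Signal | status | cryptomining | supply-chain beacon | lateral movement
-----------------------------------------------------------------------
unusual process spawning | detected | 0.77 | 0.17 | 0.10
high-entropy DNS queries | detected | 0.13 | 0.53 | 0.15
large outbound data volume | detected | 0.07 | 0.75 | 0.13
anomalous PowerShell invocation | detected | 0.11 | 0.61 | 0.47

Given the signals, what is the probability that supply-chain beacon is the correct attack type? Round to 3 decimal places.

Multiply each prior by the joint likelihood of the signal pattern:
  cryptomining: 0.48 × 0.77 × 0.13 × 0.07 × 0.11 = 0.00036997
  supply-chain beacon: 0.30 × 0.17 × 0.53 × 0.75 × 0.61 = 0.012366
  lateral movement: 0.22 × 0.10 × 0.15 × 0.13 × 0.47 = 0.00020163
Normalizing constant Z = 0.00036997 + 0.012366 + 0.00020163 = 0.012938.
P(supply-chain beacon | evidence) = 0.012366 / 0.012938 ≈ 0.956.

0.956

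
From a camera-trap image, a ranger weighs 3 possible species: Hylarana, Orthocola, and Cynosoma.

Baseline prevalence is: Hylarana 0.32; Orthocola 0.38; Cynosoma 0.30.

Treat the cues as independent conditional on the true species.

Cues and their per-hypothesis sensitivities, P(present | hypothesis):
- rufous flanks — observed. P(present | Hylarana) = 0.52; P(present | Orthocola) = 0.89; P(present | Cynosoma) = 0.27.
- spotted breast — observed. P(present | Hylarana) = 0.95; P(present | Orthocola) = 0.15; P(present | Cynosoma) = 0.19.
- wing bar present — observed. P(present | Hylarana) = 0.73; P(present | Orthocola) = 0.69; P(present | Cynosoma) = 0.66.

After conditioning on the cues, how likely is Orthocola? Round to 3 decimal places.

0.218

Multiply each prior by the joint likelihood of the cue pattern:
  Hylarana: 0.32 × 0.52 × 0.95 × 0.73 = 0.1154
  Orthocola: 0.38 × 0.89 × 0.15 × 0.69 = 0.035004
  Cynosoma: 0.30 × 0.27 × 0.19 × 0.66 = 0.010157
Marginal likelihood of the evidence = 0.16056.
P(Orthocola | evidence) = 0.035004 / 0.16056 ≈ 0.218.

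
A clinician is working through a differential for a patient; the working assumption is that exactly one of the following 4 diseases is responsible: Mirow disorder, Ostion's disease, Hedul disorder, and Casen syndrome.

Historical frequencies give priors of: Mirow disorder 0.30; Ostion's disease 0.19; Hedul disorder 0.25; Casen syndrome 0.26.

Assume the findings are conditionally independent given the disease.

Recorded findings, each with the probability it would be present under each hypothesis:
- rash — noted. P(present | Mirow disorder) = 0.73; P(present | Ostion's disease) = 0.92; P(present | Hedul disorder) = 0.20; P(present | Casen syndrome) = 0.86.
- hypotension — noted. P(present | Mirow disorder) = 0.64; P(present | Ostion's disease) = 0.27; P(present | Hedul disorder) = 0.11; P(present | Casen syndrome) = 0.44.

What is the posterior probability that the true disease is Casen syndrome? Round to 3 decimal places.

0.338

For each hypothesis, the unnormalized posterior weight is prior × product of the finding likelihoods:
  Mirow disorder: 0.30 × 0.73 × 0.64 = 0.14016
  Ostion's disease: 0.19 × 0.92 × 0.27 = 0.047196
  Hedul disorder: 0.25 × 0.20 × 0.11 = 0.0055
  Casen syndrome: 0.26 × 0.86 × 0.44 = 0.098384
Normalizing constant Z = 0.14016 + 0.047196 + 0.0055 + 0.098384 = 0.29124.
P(Casen syndrome | evidence) = 0.098384 / 0.29124 ≈ 0.338.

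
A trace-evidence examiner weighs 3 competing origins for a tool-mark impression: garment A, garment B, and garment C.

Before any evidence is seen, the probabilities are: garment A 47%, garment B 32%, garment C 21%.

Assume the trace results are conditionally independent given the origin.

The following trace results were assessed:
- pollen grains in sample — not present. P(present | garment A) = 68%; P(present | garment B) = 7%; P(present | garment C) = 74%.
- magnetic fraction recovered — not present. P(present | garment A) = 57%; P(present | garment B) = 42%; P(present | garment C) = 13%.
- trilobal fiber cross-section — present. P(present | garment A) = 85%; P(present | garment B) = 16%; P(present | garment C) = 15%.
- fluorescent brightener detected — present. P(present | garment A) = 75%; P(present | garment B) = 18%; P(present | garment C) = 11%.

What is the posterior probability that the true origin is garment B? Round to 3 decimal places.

By Bayes' rule with conditional independence, the unnormalized weight for each hypothesis is prior × ∏ likelihoods (using 1 − P(present | H) for each absent trace result):
  garment A: 0.47 × (1 − 0.68) × (1 − 0.57) × 0.85 × 0.75 = 0.041228
  garment B: 0.32 × (1 − 0.07) × (1 − 0.42) × 0.16 × 0.18 = 0.0049711
  garment C: 0.21 × (1 − 0.74) × (1 − 0.13) × 0.15 × 0.11 = 0.00078378
Normalizing constant Z = 0.041228 + 0.0049711 + 0.00078378 = 0.046983.
P(garment B | evidence) = 0.0049711 / 0.046983 ≈ 0.106.

0.106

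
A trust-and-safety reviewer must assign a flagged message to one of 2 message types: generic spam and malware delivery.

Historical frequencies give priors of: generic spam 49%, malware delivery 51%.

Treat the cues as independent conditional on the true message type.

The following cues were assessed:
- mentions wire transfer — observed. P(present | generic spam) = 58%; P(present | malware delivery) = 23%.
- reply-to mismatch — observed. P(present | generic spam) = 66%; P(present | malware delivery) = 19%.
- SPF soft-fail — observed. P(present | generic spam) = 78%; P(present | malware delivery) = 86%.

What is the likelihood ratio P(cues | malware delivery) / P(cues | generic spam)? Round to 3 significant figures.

The Bayes factor is the ratio of the joint likelihoods of the cue pattern under the two hypotheses.
  malware delivery: 0.23 × 0.19 × 0.86 = 0.037582
  generic spam: 0.58 × 0.66 × 0.78 = 0.29858
Bayes factor = 0.037582 / 0.29858 ≈ 0.126

0.126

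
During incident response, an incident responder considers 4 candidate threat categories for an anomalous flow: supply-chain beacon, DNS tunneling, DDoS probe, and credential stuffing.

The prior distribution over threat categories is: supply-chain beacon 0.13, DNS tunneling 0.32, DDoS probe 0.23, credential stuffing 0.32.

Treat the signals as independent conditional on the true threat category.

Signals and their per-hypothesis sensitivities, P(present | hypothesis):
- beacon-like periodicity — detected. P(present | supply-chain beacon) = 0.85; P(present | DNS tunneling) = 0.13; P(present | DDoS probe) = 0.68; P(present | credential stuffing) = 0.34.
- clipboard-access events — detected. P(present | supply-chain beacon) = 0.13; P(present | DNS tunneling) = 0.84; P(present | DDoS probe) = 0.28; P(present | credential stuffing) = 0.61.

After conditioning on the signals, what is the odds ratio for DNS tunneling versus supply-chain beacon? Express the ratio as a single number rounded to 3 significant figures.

2.43

Posterior odds equal prior odds times the likelihood ratio; only the two competing hypotheses matter.
  DNS tunneling: 0.32 × 0.13 × 0.84 = 0.034944
  supply-chain beacon: 0.13 × 0.85 × 0.13 = 0.014365
Posterior odds = 0.034944 / 0.014365 ≈ 2.43.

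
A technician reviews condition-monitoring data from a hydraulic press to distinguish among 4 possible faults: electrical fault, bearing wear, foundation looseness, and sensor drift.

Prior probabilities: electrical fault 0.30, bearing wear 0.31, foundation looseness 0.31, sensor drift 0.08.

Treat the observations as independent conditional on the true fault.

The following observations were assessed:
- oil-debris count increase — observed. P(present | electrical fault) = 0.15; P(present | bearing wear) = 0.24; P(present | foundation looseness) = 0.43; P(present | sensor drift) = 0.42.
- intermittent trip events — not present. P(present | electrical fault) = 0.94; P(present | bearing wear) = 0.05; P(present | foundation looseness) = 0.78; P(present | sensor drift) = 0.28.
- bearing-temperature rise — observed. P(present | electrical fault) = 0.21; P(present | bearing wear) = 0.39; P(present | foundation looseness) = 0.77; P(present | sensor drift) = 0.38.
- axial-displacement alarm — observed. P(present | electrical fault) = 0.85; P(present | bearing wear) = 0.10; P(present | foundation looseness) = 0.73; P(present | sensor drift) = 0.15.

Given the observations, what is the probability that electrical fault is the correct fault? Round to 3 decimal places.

0.023

Multiply each prior by the joint likelihood of the evidence pattern (using 1 − P(present | H) for each absent observation):
  electrical fault: 0.30 × 0.15 × (1 − 0.94) × 0.21 × 0.85 = 0.00048195
  bearing wear: 0.31 × 0.24 × (1 − 0.05) × 0.39 × 0.10 = 0.0027565
  foundation looseness: 0.31 × 0.43 × (1 − 0.78) × 0.77 × 0.73 = 0.016484
  sensor drift: 0.08 × 0.42 × (1 − 0.28) × 0.38 × 0.15 = 0.0013789
Normalizing constant Z = 0.00048195 + 0.0027565 + 0.016484 + 0.0013789 = 0.021102.
P(electrical fault | evidence) = 0.00048195 / 0.021102 ≈ 0.023.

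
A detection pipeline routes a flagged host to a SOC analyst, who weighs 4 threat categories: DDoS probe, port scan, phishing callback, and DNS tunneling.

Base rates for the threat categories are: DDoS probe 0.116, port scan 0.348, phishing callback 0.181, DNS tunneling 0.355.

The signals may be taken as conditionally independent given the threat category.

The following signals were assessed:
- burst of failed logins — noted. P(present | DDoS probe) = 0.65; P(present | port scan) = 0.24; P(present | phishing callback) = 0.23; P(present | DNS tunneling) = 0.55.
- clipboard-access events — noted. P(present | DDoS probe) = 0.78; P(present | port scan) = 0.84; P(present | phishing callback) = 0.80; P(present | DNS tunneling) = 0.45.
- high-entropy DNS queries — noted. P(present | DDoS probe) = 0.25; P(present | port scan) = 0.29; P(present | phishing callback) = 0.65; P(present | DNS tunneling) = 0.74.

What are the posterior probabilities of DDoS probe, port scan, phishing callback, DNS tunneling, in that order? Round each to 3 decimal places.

For each hypothesis, the unnormalized posterior weight is prior × product of the signal likelihoods:
  DDoS probe: 0.116 × 0.65 × 0.78 × 0.25 = 0.014703
  port scan: 0.348 × 0.24 × 0.84 × 0.29 = 0.020345
  phishing callback: 0.181 × 0.23 × 0.80 × 0.65 = 0.021648
  DNS tunneling: 0.355 × 0.55 × 0.45 × 0.74 = 0.065018
The unnormalized weights sum to 0.12171.
P(DDoS probe | evidence) = 0.014703 / 0.12171 ≈ 0.121
P(port scan | evidence) = 0.020345 / 0.12171 ≈ 0.167
P(phishing callback | evidence) = 0.021648 / 0.12171 ≈ 0.178
P(DNS tunneling | evidence) = 0.065018 / 0.12171 ≈ 0.534

0.121, 0.167, 0.178, 0.534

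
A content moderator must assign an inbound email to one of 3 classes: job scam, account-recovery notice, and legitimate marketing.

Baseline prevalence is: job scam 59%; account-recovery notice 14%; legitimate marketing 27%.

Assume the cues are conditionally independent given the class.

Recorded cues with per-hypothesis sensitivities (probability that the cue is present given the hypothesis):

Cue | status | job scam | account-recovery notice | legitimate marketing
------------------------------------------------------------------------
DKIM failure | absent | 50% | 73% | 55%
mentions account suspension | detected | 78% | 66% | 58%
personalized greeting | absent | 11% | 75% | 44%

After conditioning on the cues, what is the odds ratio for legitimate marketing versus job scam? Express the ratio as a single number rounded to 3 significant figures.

0.193

Posterior odds equal prior odds times the likelihood ratio; only the two competing hypotheses matter (using 1 − P(present | H) for each absent cue).
  legitimate marketing: 0.27 × (1 − 0.55) × 0.58 × (1 − 0.44) = 0.039463
  job scam: 0.59 × (1 − 0.50) × 0.78 × (1 − 0.11) = 0.20479
Posterior odds = 0.039463 / 0.20479 ≈ 0.193.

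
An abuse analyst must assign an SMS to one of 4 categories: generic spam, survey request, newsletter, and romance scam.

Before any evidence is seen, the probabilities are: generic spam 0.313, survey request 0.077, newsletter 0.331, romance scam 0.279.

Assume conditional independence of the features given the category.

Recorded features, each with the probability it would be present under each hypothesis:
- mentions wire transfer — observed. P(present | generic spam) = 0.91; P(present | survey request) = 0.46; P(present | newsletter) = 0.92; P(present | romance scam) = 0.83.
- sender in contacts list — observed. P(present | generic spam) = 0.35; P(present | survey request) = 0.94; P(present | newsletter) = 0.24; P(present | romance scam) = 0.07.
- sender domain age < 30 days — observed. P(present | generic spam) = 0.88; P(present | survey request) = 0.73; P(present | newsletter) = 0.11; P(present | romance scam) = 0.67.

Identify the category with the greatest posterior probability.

By Bayes' rule with conditional independence, the unnormalized weight for each hypothesis is prior × ∏ likelihoods:
  generic spam: 0.313 × 0.91 × 0.35 × 0.88 = 0.087728
  survey request: 0.077 × 0.46 × 0.94 × 0.73 = 0.024305
  newsletter: 0.331 × 0.92 × 0.24 × 0.11 = 0.0080393
  romance scam: 0.279 × 0.83 × 0.07 × 0.67 = 0.010861
Normalizing constant Z = 0.087728 + 0.024305 + 0.0080393 + 0.010861 = 0.13093.
P(generic spam | evidence) ≈ 0.087728 / 0.13093 ≈ 0.670
P(survey request | evidence) ≈ 0.024305 / 0.13093 ≈ 0.186
P(newsletter | evidence) ≈ 0.0080393 / 0.13093 ≈ 0.061
P(romance scam | evidence) ≈ 0.010861 / 0.13093 ≈ 0.083
The largest is 0.670, so generic spam is most probable.

generic spam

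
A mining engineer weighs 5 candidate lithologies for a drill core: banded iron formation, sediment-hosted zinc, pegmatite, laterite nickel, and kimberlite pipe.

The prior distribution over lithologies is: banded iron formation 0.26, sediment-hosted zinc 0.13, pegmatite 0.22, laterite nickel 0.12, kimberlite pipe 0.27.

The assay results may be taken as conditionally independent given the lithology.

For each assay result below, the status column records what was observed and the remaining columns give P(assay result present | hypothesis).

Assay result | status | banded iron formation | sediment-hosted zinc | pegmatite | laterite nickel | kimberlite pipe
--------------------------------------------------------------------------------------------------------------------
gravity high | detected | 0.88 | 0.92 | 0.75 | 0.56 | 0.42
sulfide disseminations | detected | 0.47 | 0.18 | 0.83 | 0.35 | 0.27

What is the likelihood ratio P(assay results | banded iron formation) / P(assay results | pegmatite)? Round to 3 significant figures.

Joint likelihood of the assay result pattern under each hypothesis:
  banded iron formation: 0.88 × 0.47 = 0.4136
  pegmatite: 0.75 × 0.83 = 0.6225
Bayes factor = 0.4136 / 0.6225 ≈ 0.664

0.664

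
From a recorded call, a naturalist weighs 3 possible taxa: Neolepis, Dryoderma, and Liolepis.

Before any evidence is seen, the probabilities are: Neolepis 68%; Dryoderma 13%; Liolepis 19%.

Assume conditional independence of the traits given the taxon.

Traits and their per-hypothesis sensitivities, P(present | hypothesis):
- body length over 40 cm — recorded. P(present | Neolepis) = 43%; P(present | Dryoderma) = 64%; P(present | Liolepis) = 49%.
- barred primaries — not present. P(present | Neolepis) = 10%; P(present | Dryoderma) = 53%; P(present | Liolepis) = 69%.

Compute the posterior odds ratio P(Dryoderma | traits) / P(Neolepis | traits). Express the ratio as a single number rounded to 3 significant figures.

Unnormalized posterior weight (prior times the trait likelihoods) for each of the two hypotheses (using 1 − P(present | H) for each absent trait):
  Dryoderma: 0.13 × 0.64 × (1 − 0.53) = 0.039104
  Neolepis: 0.68 × 0.43 × (1 − 0.10) = 0.26316
Posterior odds = 0.039104 / 0.26316 ≈ 0.149.

0.149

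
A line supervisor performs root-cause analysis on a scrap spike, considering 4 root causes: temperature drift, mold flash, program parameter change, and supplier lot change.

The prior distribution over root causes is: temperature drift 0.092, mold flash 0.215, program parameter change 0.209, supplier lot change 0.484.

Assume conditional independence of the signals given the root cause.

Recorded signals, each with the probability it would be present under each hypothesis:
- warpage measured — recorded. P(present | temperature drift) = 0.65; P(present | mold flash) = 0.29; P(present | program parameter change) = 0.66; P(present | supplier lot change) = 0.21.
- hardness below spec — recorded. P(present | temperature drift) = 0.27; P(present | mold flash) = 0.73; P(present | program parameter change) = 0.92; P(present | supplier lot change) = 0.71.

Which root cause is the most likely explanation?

program parameter change

By Bayes' rule with conditional independence, the unnormalized weight for each hypothesis is prior × ∏ likelihoods:
  temperature drift: 0.092 × 0.65 × 0.27 = 0.016146
  mold flash: 0.215 × 0.29 × 0.73 = 0.045515
  program parameter change: 0.209 × 0.66 × 0.92 = 0.1269
  supplier lot change: 0.484 × 0.21 × 0.71 = 0.072164
Normalizing constant Z = 0.016146 + 0.045515 + 0.1269 + 0.072164 = 0.26073.
P(temperature drift | evidence) ≈ 0.016146 / 0.26073 ≈ 0.062
P(mold flash | evidence) ≈ 0.045515 / 0.26073 ≈ 0.175
P(program parameter change | evidence) ≈ 0.1269 / 0.26073 ≈ 0.487
P(supplier lot change | evidence) ≈ 0.072164 / 0.26073 ≈ 0.277
The largest is 0.487, so program parameter change is most probable.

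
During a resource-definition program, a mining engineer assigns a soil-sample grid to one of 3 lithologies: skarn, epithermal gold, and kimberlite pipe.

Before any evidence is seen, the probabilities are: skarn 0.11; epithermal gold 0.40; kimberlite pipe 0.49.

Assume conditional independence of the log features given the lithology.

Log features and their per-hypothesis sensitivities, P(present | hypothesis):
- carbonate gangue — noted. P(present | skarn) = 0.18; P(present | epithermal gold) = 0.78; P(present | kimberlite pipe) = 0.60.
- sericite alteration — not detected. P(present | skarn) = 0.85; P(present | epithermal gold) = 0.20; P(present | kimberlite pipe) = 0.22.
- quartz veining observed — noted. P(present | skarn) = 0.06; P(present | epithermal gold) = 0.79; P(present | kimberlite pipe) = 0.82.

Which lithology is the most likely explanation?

For each hypothesis, the unnormalized posterior weight is prior × product of the log feature likelihoods (using 1 − P(present | H) for each absent log feature):
  skarn: 0.11 × 0.18 × (1 − 0.85) × 0.06 = 0.0001782
  epithermal gold: 0.40 × 0.78 × (1 − 0.20) × 0.79 = 0.19718
  kimberlite pipe: 0.49 × 0.60 × (1 − 0.22) × 0.82 = 0.18804
The unnormalized weights sum to 0.3854.
P(skarn | evidence) ≈ 0.0001782 / 0.3854 ≈ 0.000
P(epithermal gold | evidence) ≈ 0.19718 / 0.3854 ≈ 0.512
P(kimberlite pipe | evidence) ≈ 0.18804 / 0.3854 ≈ 0.488
The largest is 0.512, so epithermal gold is most probable.

epithermal gold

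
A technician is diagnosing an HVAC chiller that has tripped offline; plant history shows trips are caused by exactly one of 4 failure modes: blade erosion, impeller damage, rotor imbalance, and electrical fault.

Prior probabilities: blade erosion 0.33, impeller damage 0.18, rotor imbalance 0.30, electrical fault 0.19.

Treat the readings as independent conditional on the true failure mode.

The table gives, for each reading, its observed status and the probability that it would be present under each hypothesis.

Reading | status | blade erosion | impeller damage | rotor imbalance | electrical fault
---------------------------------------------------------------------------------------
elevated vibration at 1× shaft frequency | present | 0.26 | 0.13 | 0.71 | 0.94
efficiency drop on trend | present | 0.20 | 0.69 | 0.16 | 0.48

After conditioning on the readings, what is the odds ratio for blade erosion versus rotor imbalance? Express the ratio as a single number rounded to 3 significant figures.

The normalizing constant cancels in an odds ratio, so compute prior × likelihood for the two hypotheses only:
  blade erosion: 0.33 × 0.26 × 0.20 = 0.01716
  rotor imbalance: 0.30 × 0.71 × 0.16 = 0.03408
Odds(blade erosion : rotor imbalance) = 0.01716 / 0.03408 ≈ 0.504.

0.504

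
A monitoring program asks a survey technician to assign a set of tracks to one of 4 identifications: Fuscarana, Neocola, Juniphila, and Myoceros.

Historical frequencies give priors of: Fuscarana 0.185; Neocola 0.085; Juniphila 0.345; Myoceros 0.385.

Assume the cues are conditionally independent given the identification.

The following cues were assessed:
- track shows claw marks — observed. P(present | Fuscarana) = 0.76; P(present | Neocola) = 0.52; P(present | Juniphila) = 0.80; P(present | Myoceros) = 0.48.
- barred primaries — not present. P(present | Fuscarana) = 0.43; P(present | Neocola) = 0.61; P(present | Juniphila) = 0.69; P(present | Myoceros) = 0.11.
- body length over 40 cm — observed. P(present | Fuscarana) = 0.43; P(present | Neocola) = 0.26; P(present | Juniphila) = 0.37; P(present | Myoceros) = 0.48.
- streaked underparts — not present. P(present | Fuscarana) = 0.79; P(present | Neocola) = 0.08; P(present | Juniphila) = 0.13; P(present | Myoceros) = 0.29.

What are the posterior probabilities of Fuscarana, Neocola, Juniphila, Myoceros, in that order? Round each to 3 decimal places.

0.076, 0.043, 0.290, 0.590

Multiply each prior by the joint likelihood of the cue pattern (using 1 − P(present | H) for each absent cue):
  Fuscarana: 0.185 × 0.76 × (1 − 0.43) × 0.43 × (1 − 0.79) = 0.0072368
  Neocola: 0.085 × 0.52 × (1 − 0.61) × 0.26 × (1 − 0.08) = 0.0041233
  Juniphila: 0.345 × 0.80 × (1 − 0.69) × 0.37 × (1 − 0.13) = 0.027542
  Myoceros: 0.385 × 0.48 × (1 − 0.11) × 0.48 × (1 − 0.29) = 0.056052
Marginal likelihood of the evidence = 0.094954.
P(Fuscarana | evidence) = 0.0072368 / 0.094954 ≈ 0.076
P(Neocola | evidence) = 0.0041233 / 0.094954 ≈ 0.043
P(Juniphila | evidence) = 0.027542 / 0.094954 ≈ 0.290
P(Myoceros | evidence) = 0.056052 / 0.094954 ≈ 0.590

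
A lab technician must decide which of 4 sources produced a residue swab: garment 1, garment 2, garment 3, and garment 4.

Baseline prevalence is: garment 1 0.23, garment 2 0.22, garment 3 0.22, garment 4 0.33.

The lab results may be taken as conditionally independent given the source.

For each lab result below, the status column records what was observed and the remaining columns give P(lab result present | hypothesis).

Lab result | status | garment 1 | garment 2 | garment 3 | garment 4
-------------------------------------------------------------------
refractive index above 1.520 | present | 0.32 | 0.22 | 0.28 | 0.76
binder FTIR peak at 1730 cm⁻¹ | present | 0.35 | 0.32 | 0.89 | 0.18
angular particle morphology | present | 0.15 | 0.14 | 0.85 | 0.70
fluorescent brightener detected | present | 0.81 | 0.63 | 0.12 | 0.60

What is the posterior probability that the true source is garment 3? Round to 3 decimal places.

For each hypothesis, the unnormalized posterior weight is prior × product of the lab result likelihoods:
  garment 1: 0.23 × 0.32 × 0.35 × 0.15 × 0.81 = 0.0031298
  garment 2: 0.22 × 0.22 × 0.32 × 0.14 × 0.63 = 0.001366
  garment 3: 0.22 × 0.28 × 0.89 × 0.85 × 0.12 = 0.005592
  garment 4: 0.33 × 0.76 × 0.18 × 0.70 × 0.60 = 0.01896
Normalizing constant Z = 0.0031298 + 0.001366 + 0.005592 + 0.01896 = 0.029048.
P(garment 3 | evidence) = 0.005592 / 0.029048 ≈ 0.193.

0.193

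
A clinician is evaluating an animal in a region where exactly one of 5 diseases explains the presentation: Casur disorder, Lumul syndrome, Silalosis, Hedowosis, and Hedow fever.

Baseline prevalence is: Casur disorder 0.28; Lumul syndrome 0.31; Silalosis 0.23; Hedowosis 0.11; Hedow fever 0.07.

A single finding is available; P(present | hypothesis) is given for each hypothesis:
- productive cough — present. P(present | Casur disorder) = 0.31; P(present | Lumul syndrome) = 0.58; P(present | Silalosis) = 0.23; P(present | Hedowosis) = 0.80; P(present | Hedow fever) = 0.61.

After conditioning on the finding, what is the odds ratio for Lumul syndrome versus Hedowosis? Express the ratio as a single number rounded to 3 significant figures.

2.04

The normalizing constant cancels in an odds ratio, so compute prior × likelihood for the two hypotheses only:
  Lumul syndrome: 0.31 × 0.58 = 0.1798
  Hedowosis: 0.11 × 0.80 = 0.088
Odds(Lumul syndrome : Hedowosis) = 0.1798 / 0.088 ≈ 2.04.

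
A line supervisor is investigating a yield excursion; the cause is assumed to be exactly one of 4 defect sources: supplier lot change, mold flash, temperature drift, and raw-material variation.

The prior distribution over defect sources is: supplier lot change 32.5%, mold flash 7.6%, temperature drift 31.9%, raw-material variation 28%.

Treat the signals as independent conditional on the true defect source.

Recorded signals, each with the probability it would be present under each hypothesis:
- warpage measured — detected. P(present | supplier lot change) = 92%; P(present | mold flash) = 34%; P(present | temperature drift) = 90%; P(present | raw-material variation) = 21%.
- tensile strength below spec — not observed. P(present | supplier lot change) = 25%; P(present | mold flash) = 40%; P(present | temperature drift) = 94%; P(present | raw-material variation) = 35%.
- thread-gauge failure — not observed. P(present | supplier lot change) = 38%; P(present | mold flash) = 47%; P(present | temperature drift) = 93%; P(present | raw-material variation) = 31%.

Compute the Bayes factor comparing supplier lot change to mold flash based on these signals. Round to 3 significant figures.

Take the product of per-signal likelihoods under each hypothesis (using 1 − P(present | H) for each absent signal), then divide.
  supplier lot change: 0.92 × (1 − 0.25) × (1 − 0.38) = 0.4278
  mold flash: 0.34 × (1 − 0.40) × (1 − 0.47) = 0.10812
Bayes factor = 0.4278 / 0.10812 ≈ 3.96

3.96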